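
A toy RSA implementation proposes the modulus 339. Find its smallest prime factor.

3

339 is odd.
Digit sum 15, divisible by 3.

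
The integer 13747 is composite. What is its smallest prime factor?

13747 is odd.
Digit sum 22, not divisible by 3.
Ends in 7: not divisible by 5.
7: 13747 = 7·1963 + 6
11: 13747 = 11·1249 + 8
13: 13747 = 13·1057 + 6
17: 13747 = 17·808 + 11
19: 13747 = 19·723 + 10
23: 13747 = 23·597 + 16
29: 13747 = 29·474 + 1
31: 13747 = 31·443 + 14
37: 13747 = 37·371 + 20
41: 13747 = 41·335 + 12
43: 13747 = 43·319 + 30
47: 13747 = 47·292 + 23
53: 13747 = 53·259 + 20
59: 13747 = 59·233

59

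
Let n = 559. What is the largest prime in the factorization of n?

43

559 = 13 · 43
43 is prime.
So 559 = 13 · 43; the largest prime factor is 43.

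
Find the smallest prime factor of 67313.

67313 is odd.
Digit sum 20, not divisible by 3.
Ends in 3: not divisible by 5.
7: 67313 = 7·9616 + 1
11: 67313 = 11·6119 + 4
13: 67313 = 13·5177 + 12
17: 67313 = 17·3959 + 10
19: 67313 = 19·3542 + 15
23: 67313 = 23·2926 + 15
29: 67313 = 29·2321 + 4
31: 67313 = 31·2171 + 12
37: 67313 = 37·1819 + 10
41: 67313 = 41·1641 + 32
43: 67313 = 43·1565 + 18
47: 67313 = 47·1432 + 9
53: 67313 = 53·1270 + 3
59: 67313 = 59·1140 + 53
61: 67313 = 61·1103 + 30
67: 67313 = 67·1004 + 45
71: 67313 = 71·948 + 5
73: 67313 = 73·922 + 7
79: 67313 = 79·852 + 5
83: 67313 = 83·811

83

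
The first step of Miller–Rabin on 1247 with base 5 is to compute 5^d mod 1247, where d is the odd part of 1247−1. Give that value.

1247 − 1 = 1246 = 2^1 · 623, so d = 623.
5^1 ≡ 5 (mod 1247)
5^2 ≡ 5^2 = 25 ≡ 25 (mod 1247)
5^4 ≡ 25^2 = 625 ≡ 625 (mod 1247)
5^8 ≡ 625^2 = 390625 ≡ 314 (mod 1247)
5^16 ≡ 314^2 = 98596 ≡ 83 (mod 1247)
5^32 ≡ 83^2 = 6889 ≡ 654 (mod 1247)
5^64 ≡ 654^2 = 427716 ≡ 1242 (mod 1247)
5^128 ≡ 1242^2 = 1542564 ≡ 25 (mod 1247)
5^256 ≡ 25^2 = 625 ≡ 625 (mod 1247)
5^512 ≡ 625^2 = 390625 ≡ 314 (mod 1247)
623 = 512 + 64 + 32 + 8 + 4 + 2 + 1 in binary powers of 2.
So 5^623 ≡ 314 · 1242 · 654 · 314 · 625 · 25 · 5 ≡ 695 (mod 1247).
Squaring chain: 695; never reaches −1, so base 5 is a Miller–Rabin witness that 1247 is composite.

695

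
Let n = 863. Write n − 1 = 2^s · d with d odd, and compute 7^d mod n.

863 − 1 = 862 = 2^1 · 431, so d = 431.
7^1 ≡ 7 (mod 863)
7^2 ≡ 7^2 = 49 ≡ 49 (mod 863)
7^4 ≡ 49^2 = 2401 ≡ 675 (mod 863)
7^8 ≡ 675^2 = 455625 ≡ 824 (mod 863)
7^16 ≡ 824^2 = 678976 ≡ 658 (mod 863)
7^32 ≡ 658^2 = 432964 ≡ 601 (mod 863)
7^64 ≡ 601^2 = 361201 ≡ 467 (mod 863)
7^128 ≡ 467^2 = 218089 ≡ 613 (mod 863)
7^256 ≡ 613^2 = 375769 ≡ 364 (mod 863)
431 = 256 + 128 + 32 + 8 + 4 + 2 + 1 in binary powers of 2.
So 7^431 ≡ 364 · 613 · 601 · 824 · 675 · 49 · 7 ≡ 862 (mod 863).
Since 7^d ≡ 862 (mod 863), base 7 does not prove 863 composite.

862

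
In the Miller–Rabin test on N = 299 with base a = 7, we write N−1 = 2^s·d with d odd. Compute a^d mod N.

299 − 1 = 298 = 2^1 · 149, so d = 149.
7^1 ≡ 7 (mod 299)
7^2 ≡ 7^2 = 49 ≡ 49 (mod 299)
7^4 ≡ 49^2 = 2401 ≡ 9 (mod 299)
7^8 ≡ 9^2 = 81 ≡ 81 (mod 299)
7^16 ≡ 81^2 = 6561 ≡ 282 (mod 299)
7^32 ≡ 282^2 = 79524 ≡ 289 (mod 299)
7^64 ≡ 289^2 = 83521 ≡ 100 (mod 299)
7^128 ≡ 100^2 = 10000 ≡ 133 (mod 299)
149 = 128 + 16 + 4 + 1 in binary powers of 2.
So 7^149 ≡ 133 · 282 · 9 · 7 ≡ 180 (mod 299).
Squaring chain: 180; never reaches −1, so base 7 is a Miller–Rabin witness that 299 is composite.

180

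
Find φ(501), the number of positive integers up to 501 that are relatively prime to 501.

332

Factor: 501 = 3 · 167.
φ(501) = (3−1) · (167−1) = 2 · 166 = 332.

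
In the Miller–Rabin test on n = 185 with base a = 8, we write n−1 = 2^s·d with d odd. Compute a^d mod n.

185 − 1 = 184 = 2^3 · 23, so d = 23.
8^1 ≡ 8 (mod 185)
8^2 ≡ 8^2 = 64 ≡ 64 (mod 185)
8^4 ≡ 64^2 = 4096 ≡ 26 (mod 185)
8^8 ≡ 26^2 = 676 ≡ 121 (mod 185)
8^16 ≡ 121^2 = 14641 ≡ 26 (mod 185)
23 = 16 + 4 + 2 + 1 in binary powers of 2.
So 8^23 ≡ 26 · 26 · 64 · 8 ≡ 162 (mod 185).
Squaring chain: 162 → 159 → 121; never reaches −1, so base 8 is a Miller–Rabin witness that 185 is composite.

162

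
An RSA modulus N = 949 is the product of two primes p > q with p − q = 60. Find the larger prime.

73

Since p = q + 60, we have 949 = q(q + 60), so q² + 60q − 949 = 0.
Discriminant: 60² + 4·949 = 3600 + 3796 = 7396; √7396 = 86.
q = (−60 + 86)/2 = 13, and p = q + 60 = 73.
Check: 13 · 73 = 949.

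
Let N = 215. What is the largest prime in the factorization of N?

43

215 = 5 · 43
43 is prime.
So 215 = 5 · 43; the largest prime factor is 43.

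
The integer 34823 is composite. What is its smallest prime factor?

97

34823 is odd.
Digit sum 20, not divisible by 3.
Ends in 3: not divisible by 5.
7: 34823 = 7·4974 + 5
11: 34823 = 11·3165 + 8
13: 34823 = 13·2678 + 9
17: 34823 = 17·2048 + 7
19: 34823 = 19·1832 + 15
23: 34823 = 23·1514 + 1
29: 34823 = 29·1200 + 23
31: 34823 = 31·1123 + 10
37: 34823 = 37·941 + 6
41: 34823 = 41·849 + 14
43: 34823 = 43·809 + 36
47: 34823 = 47·740 + 43
53: 34823 = 53·657 + 2
59: 34823 = 59·590 + 13
61: 34823 = 61·570 + 53
67: 34823 = 67·519 + 50
71: 34823 = 71·490 + 33
73: 34823 = 73·477 + 2
79: 34823 = 79·440 + 63
83: 34823 = 83·419 + 46
89: 34823 = 89·391 + 24
97: 34823 = 97·359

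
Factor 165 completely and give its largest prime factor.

165 = 3 · 55
55 = 5 · 11
11 is prime.
So 165 = 3 · 5 · 11; the largest prime factor is 11.

11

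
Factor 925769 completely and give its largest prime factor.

71

925769 = 13 · 71213
71213 = 17 · 4189
4189 = 59 · 71
71 is prime.
So 925769 = 13 · 17 · 59 · 71; the largest prime factor is 71.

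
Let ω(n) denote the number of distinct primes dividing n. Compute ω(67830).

6

67830 = 2 · 33915
33915 = 3 · 11305
11305 = 5 · 2261
2261 = 7 · 323
323 = 17 · 19
67830 = 2 · 3 · 5 · 7 · 17 · 19, which has 6 distinct prime factors.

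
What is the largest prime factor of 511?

73

511 = 7 · 73
73 is prime.
So 511 = 7 · 73; the largest prime factor is 73.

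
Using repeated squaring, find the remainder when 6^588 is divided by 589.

311

6^1 ≡ 6 (mod 589)
6^2 ≡ 6^2 = 36 ≡ 36 (mod 589)
6^4 ≡ 36^2 = 1296 ≡ 118 (mod 589)
6^8 ≡ 118^2 = 13924 ≡ 377 (mod 589)
6^16 ≡ 377^2 = 142129 ≡ 180 (mod 589)
6^32 ≡ 180^2 = 32400 ≡ 5 (mod 589)
6^64 ≡ 5^2 = 25 ≡ 25 (mod 589)
6^128 ≡ 25^2 = 625 ≡ 36 (mod 589)
6^256 ≡ 36^2 = 1296 ≡ 118 (mod 589)
6^512 ≡ 118^2 = 13924 ≡ 377 (mod 589)
588 = 512 + 64 + 8 + 4 in binary powers of 2.
So 6^588 ≡ 377 · 25 · 377 · 118 ≡ 311 (mod 589).
Since 311 ≠ 1, base 6 is a Fermat witness: 589 is composite.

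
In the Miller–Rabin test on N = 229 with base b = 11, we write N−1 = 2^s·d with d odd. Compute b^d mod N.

228

229 − 1 = 228 = 2^2 · 57, so d = 57.
11^1 ≡ 11 (mod 229)
11^2 ≡ 11^2 = 121 ≡ 121 (mod 229)
11^4 ≡ 121^2 = 14641 ≡ 214 (mod 229)
11^8 ≡ 214^2 = 45796 ≡ 225 (mod 229)
11^16 ≡ 225^2 = 50625 ≡ 16 (mod 229)
11^32 ≡ 16^2 = 256 ≡ 27 (mod 229)
57 = 32 + 16 + 8 + 1 in binary powers of 2.
So 11^57 ≡ 27 · 16 · 225 · 11 ≡ 228 (mod 229).
Since 11^d ≡ 228 (mod 229), base 11 does not prove 229 composite.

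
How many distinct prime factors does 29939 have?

3

29939 = 7^2 · 611
611 = 13 · 47
29939 = 7^2 · 13 · 47, which has 3 distinct prime factors.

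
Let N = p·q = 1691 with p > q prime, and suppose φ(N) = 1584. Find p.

φ(n) = (p−1)(q−1) = n − (p+q) + 1, so p + q = 1691 − 1584 + 1 = 108.
p and q are the roots of t² − 108t + 1691 = 0.
Discriminant: 108² − 4·1691 = 11664 − 6764 = 4900; √4900 = 70.
q = (108 − 70)/2 = 19, p = (108 + 70)/2 = 89.
Check: 19 · 89 = 1691.

89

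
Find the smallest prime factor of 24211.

24211 is odd.
Digit sum 10, not divisible by 3.
Ends in 1: not divisible by 5.
7: 24211 = 7·3458 + 5
11: 24211 = 11·2201

11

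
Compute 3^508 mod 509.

3^1 ≡ 3 (mod 509)
3^2 ≡ 3^2 = 9 ≡ 9 (mod 509)
3^4 ≡ 9^2 = 81 ≡ 81 (mod 509)
3^8 ≡ 81^2 = 6561 ≡ 453 (mod 509)
3^16 ≡ 453^2 = 205209 ≡ 82 (mod 509)
3^32 ≡ 82^2 = 6724 ≡ 107 (mod 509)
3^64 ≡ 107^2 = 11449 ≡ 251 (mod 509)
3^128 ≡ 251^2 = 63001 ≡ 394 (mod 509)
3^256 ≡ 394^2 = 155236 ≡ 500 (mod 509)
508 = 256 + 128 + 64 + 32 + 16 + 8 + 4 in binary powers of 2.
So 3^508 ≡ 500 · 394 · 251 · 107 · 82 · 453 · 81 ≡ 1 (mod 509).
Since the result is 1, base 3 gives no evidence that 509 is composite.

1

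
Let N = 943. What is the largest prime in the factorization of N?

943 = 23 · 41
41 is prime.
So 943 = 23 · 41; the largest prime factor is 41.

41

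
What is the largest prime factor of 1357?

1357 = 23 · 59
59 is prime.
So 1357 = 23 · 59; the largest prime factor is 59.

59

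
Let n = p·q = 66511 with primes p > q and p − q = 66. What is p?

Since p = q + 66, we have 66511 = q(q + 66), so q² + 66q − 66511 = 0.
Discriminant: 66² + 4·66511 = 4356 + 266044 = 270400; √270400 = 520.
q = (−66 + 520)/2 = 227, and p = q + 66 = 293.
Check: 227 · 293 = 66511.

293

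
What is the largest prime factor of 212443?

89

212443 = 7 · 30349
30349 = 11 · 2759
2759 = 31 · 89
89 is prime.
So 212443 = 7 · 11 · 31 · 89; the largest prime factor is 89.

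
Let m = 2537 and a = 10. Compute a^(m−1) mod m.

547

10^1 ≡ 10 (mod 2537)
10^2 ≡ 10^2 = 100 ≡ 100 (mod 2537)
10^4 ≡ 100^2 = 10000 ≡ 2389 (mod 2537)
10^8 ≡ 2389^2 = 5707321 ≡ 1608 (mod 2537)
10^16 ≡ 1608^2 = 2585664 ≡ 461 (mod 2537)
10^32 ≡ 461^2 = 212521 ≡ 1950 (mod 2537)
10^64 ≡ 1950^2 = 3802500 ≡ 2074 (mod 2537)
10^128 ≡ 2074^2 = 4301476 ≡ 1261 (mod 2537)
10^256 ≡ 1261^2 = 1590121 ≡ 1959 (mod 2537)
10^512 ≡ 1959^2 = 3837681 ≡ 1737 (mod 2537)
10^1024 ≡ 1737^2 = 3017169 ≡ 676 (mod 2537)
10^2048 ≡ 676^2 = 456976 ≡ 316 (mod 2537)
2536 = 2048 + 256 + 128 + 64 + 32 + 8 in binary powers of 2.
So 10^2536 ≡ 316 · 1959 · 1261 · 2074 · 1950 · 1608 ≡ 547 (mod 2537).
Since 547 ≠ 1, base 10 is a Fermat witness: 2537 is composite.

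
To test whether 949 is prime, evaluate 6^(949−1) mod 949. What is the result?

6^1 ≡ 6 (mod 949)
6^2 ≡ 6^2 = 36 ≡ 36 (mod 949)
6^4 ≡ 36^2 = 1296 ≡ 347 (mod 949)
6^8 ≡ 347^2 = 120409 ≡ 835 (mod 949)
6^16 ≡ 835^2 = 697225 ≡ 659 (mod 949)
6^32 ≡ 659^2 = 434281 ≡ 588 (mod 949)
6^64 ≡ 588^2 = 345744 ≡ 308 (mod 949)
6^128 ≡ 308^2 = 94864 ≡ 913 (mod 949)
6^256 ≡ 913^2 = 833569 ≡ 347 (mod 949)
6^512 ≡ 347^2 = 120409 ≡ 835 (mod 949)
948 = 512 + 256 + 128 + 32 + 16 + 4 in binary powers of 2.
So 6^948 ≡ 835 · 347 · 913 · 588 · 659 · 347 ≡ 300 (mod 949).
Since 300 ≠ 1, base 6 is a Fermat witness: 949 is composite.

300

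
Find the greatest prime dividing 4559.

4559 = 47 · 97
97 is prime.
So 4559 = 47 · 97; the largest prime factor is 97.

97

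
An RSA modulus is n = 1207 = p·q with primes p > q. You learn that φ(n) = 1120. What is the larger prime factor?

φ(n) = (p−1)(q−1) = n − (p+q) + 1, so p + q = 1207 − 1120 + 1 = 88.
p and q are the roots of t² − 88t + 1207 = 0.
Discriminant: 88² − 4·1207 = 7744 − 4828 = 2916; √2916 = 54.
q = (88 − 54)/2 = 17, p = (88 + 54)/2 = 71.
Check: 17 · 71 = 1207.

71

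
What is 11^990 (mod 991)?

1

11^1 ≡ 11 (mod 991)
11^2 ≡ 11^2 = 121 ≡ 121 (mod 991)
11^4 ≡ 121^2 = 14641 ≡ 767 (mod 991)
11^8 ≡ 767^2 = 588289 ≡ 626 (mod 991)
11^16 ≡ 626^2 = 391876 ≡ 431 (mod 991)
11^32 ≡ 431^2 = 185761 ≡ 444 (mod 991)
11^64 ≡ 444^2 = 197136 ≡ 918 (mod 991)
11^128 ≡ 918^2 = 842724 ≡ 374 (mod 991)
11^256 ≡ 374^2 = 139876 ≡ 145 (mod 991)
11^512 ≡ 145^2 = 21025 ≡ 214 (mod 991)
990 = 512 + 256 + 128 + 64 + 16 + 8 + 4 + 2 in binary powers of 2.
So 11^990 ≡ 214 · 145 · 374 · 918 · 431 · 626 · 767 · 121 ≡ 1 (mod 991).
Since the result is 1, base 11 gives no evidence that 991 is composite.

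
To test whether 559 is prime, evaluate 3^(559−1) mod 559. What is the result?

3^1 ≡ 3 (mod 559)
3^2 ≡ 3^2 = 9 ≡ 9 (mod 559)
3^4 ≡ 9^2 = 81 ≡ 81 (mod 559)
3^8 ≡ 81^2 = 6561 ≡ 412 (mod 559)
3^16 ≡ 412^2 = 169744 ≡ 367 (mod 559)
3^32 ≡ 367^2 = 134689 ≡ 529 (mod 559)
3^64 ≡ 529^2 = 279841 ≡ 341 (mod 559)
3^128 ≡ 341^2 = 116281 ≡ 9 (mod 559)
3^256 ≡ 9^2 = 81 ≡ 81 (mod 559)
3^512 ≡ 81^2 = 6561 ≡ 412 (mod 559)
558 = 512 + 32 + 8 + 4 + 2 in binary powers of 2.
So 3^558 ≡ 412 · 529 · 412 · 81 · 9 ≡ 391 (mod 559).
Since 391 ≠ 1, base 3 is a Fermat witness: 559 is composite.

391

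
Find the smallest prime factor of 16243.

16243 is odd.
Digit sum 16, not divisible by 3.
Ends in 3: not divisible by 5.
7: 16243 = 7·2320 + 3
11: 16243 = 11·1476 + 7
13: 16243 = 13·1249 + 6
17: 16243 = 17·955 + 8
19: 16243 = 19·854 + 17
23: 16243 = 23·706 + 5
29: 16243 = 29·560 + 3
31: 16243 = 31·523 + 30
37: 16243 = 37·439

37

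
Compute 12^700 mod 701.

1

12^1 ≡ 12 (mod 701)
12^2 ≡ 12^2 = 144 ≡ 144 (mod 701)
12^4 ≡ 144^2 = 20736 ≡ 407 (mod 701)
12^8 ≡ 407^2 = 165649 ≡ 213 (mod 701)
12^16 ≡ 213^2 = 45369 ≡ 505 (mod 701)
12^32 ≡ 505^2 = 255025 ≡ 562 (mod 701)
12^64 ≡ 562^2 = 315844 ≡ 394 (mod 701)
12^128 ≡ 394^2 = 155236 ≡ 315 (mod 701)
12^256 ≡ 315^2 = 99225 ≡ 384 (mod 701)
12^512 ≡ 384^2 = 147456 ≡ 246 (mod 701)
700 = 512 + 128 + 32 + 16 + 8 + 4 in binary powers of 2.
So 12^700 ≡ 246 · 315 · 562 · 505 · 213 · 407 ≡ 1 (mod 701).
Since the result is 1, base 12 gives no evidence that 701 is composite.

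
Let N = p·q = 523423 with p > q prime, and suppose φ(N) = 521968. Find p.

φ(n) = (p−1)(q−1) = n − (p+q) + 1, so p + q = 523423 − 521968 + 1 = 1456.
p and q are the roots of t² − 1456t + 523423 = 0.
Discriminant: 1456² − 4·523423 = 2119936 − 2093692 = 26244; √26244 = 162.
q = (1456 − 162)/2 = 647, p = (1456 + 162)/2 = 809.
Check: 647 · 809 = 523423.

809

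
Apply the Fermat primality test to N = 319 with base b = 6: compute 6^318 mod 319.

103

6^1 ≡ 6 (mod 319)
6^2 ≡ 6^2 = 36 ≡ 36 (mod 319)
6^4 ≡ 36^2 = 1296 ≡ 20 (mod 319)
6^8 ≡ 20^2 = 400 ≡ 81 (mod 319)
6^16 ≡ 81^2 = 6561 ≡ 181 (mod 319)
6^32 ≡ 181^2 = 32761 ≡ 223 (mod 319)
6^64 ≡ 223^2 = 49729 ≡ 284 (mod 319)
6^128 ≡ 284^2 = 80656 ≡ 268 (mod 319)
6^256 ≡ 268^2 = 71824 ≡ 49 (mod 319)
318 = 256 + 32 + 16 + 8 + 4 + 2 in binary powers of 2.
So 6^318 ≡ 49 · 223 · 181 · 81 · 20 · 36 ≡ 103 (mod 319).
Since 103 ≠ 1, base 6 is a Fermat witness: 319 is composite.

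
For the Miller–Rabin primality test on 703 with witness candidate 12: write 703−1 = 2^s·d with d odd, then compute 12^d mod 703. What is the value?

703 − 1 = 702 = 2^1 · 351, so d = 351.
12^1 ≡ 12 (mod 703)
12^2 ≡ 12^2 = 144 ≡ 144 (mod 703)
12^4 ≡ 144^2 = 20736 ≡ 349 (mod 703)
12^8 ≡ 349^2 = 121801 ≡ 182 (mod 703)
12^16 ≡ 182^2 = 33124 ≡ 83 (mod 703)
12^32 ≡ 83^2 = 6889 ≡ 562 (mod 703)
12^64 ≡ 562^2 = 315844 ≡ 197 (mod 703)
12^128 ≡ 197^2 = 38809 ≡ 144 (mod 703)
12^256 ≡ 144^2 = 20736 ≡ 349 (mod 703)
351 = 256 + 64 + 16 + 8 + 4 + 2 + 1 in binary powers of 2.
So 12^351 ≡ 349 · 197 · 83 · 182 · 349 · 144 · 12 ≡ 75 (mod 703).
Squaring chain: 75; never reaches −1, so base 12 is a Miller–Rabin witness that 703 is composite.

75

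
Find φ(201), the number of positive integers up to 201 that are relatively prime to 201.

132

Factor: 201 = 3 · 67.
φ(201) = (3−1) · (67−1) = 2 · 66 = 132.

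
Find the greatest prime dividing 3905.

3905 = 5 · 781
781 = 11 · 71
71 is prime.
So 3905 = 5 · 11 · 71; the largest prime factor is 71.

71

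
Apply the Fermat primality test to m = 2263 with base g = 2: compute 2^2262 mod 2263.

1833

2^1 ≡ 2 (mod 2263)
2^2 ≡ 2^2 = 4 ≡ 4 (mod 2263)
2^4 ≡ 4^2 = 16 ≡ 16 (mod 2263)
2^8 ≡ 16^2 = 256 ≡ 256 (mod 2263)
2^16 ≡ 256^2 = 65536 ≡ 2172 (mod 2263)
2^32 ≡ 2172^2 = 4717584 ≡ 1492 (mod 2263)
2^64 ≡ 1492^2 = 2226064 ≡ 1535 (mod 2263)
2^128 ≡ 1535^2 = 2356225 ≡ 442 (mod 2263)
2^256 ≡ 442^2 = 195364 ≡ 746 (mod 2263)
2^512 ≡ 746^2 = 556516 ≡ 2081 (mod 2263)
2^1024 ≡ 2081^2 = 4330561 ≡ 1442 (mod 2263)
2^2048 ≡ 1442^2 = 2079364 ≡ 1930 (mod 2263)
2262 = 2048 + 128 + 64 + 16 + 4 + 2 in binary powers of 2.
So 2^2262 ≡ 1930 · 442 · 1535 · 2172 · 16 · 4 ≡ 1833 (mod 2263).
Since 1833 ≠ 1, base 2 is a Fermat witness: 2263 is composite.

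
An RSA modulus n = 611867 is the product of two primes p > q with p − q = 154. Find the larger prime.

863

Since p = q + 154, we have 611867 = q(q + 154), so q² + 154q − 611867 = 0.
Discriminant: 154² + 4·611867 = 23716 + 2447468 = 2471184; √2471184 = 1572.
q = (−154 + 1572)/2 = 709, and p = q + 154 = 863.
Check: 709 · 863 = 611867.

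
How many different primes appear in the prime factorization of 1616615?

6

1616615 = 5 · 323323
323323 = 7 · 46189
46189 = 11 · 4199
4199 = 13 · 323
323 = 17 · 19
1616615 = 5 · 7 · 11 · 13 · 17 · 19, which has 6 distinct prime factors.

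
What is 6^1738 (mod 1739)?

739

6^1 ≡ 6 (mod 1739)
6^2 ≡ 6^2 = 36 ≡ 36 (mod 1739)
6^4 ≡ 36^2 = 1296 ≡ 1296 (mod 1739)
6^8 ≡ 1296^2 = 1679616 ≡ 1481 (mod 1739)
6^16 ≡ 1481^2 = 2193361 ≡ 482 (mod 1739)
6^32 ≡ 482^2 = 232324 ≡ 1037 (mod 1739)
6^64 ≡ 1037^2 = 1075369 ≡ 667 (mod 1739)
6^128 ≡ 667^2 = 444889 ≡ 1444 (mod 1739)
6^256 ≡ 1444^2 = 2085136 ≡ 75 (mod 1739)
6^512 ≡ 75^2 = 5625 ≡ 408 (mod 1739)
6^1024 ≡ 408^2 = 166464 ≡ 1259 (mod 1739)
1738 = 1024 + 512 + 128 + 64 + 8 + 2 in binary powers of 2.
So 6^1738 ≡ 1259 · 408 · 1444 · 667 · 1481 · 36 ≡ 739 (mod 1739).
Since 739 ≠ 1, base 6 is a Fermat witness: 1739 is composite.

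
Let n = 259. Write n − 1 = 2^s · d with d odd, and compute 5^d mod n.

259 − 1 = 258 = 2^1 · 129, so d = 129.
5^1 ≡ 5 (mod 259)
5^2 ≡ 5^2 = 25 ≡ 25 (mod 259)
5^4 ≡ 25^2 = 625 ≡ 107 (mod 259)
5^8 ≡ 107^2 = 11449 ≡ 53 (mod 259)
5^16 ≡ 53^2 = 2809 ≡ 219 (mod 259)
5^32 ≡ 219^2 = 47961 ≡ 46 (mod 259)
5^64 ≡ 46^2 = 2116 ≡ 44 (mod 259)
5^128 ≡ 44^2 = 1936 ≡ 123 (mod 259)
129 = 128 + 1 in binary powers of 2.
So 5^129 ≡ 123 · 5 ≡ 97 (mod 259).
Squaring chain: 97; never reaches −1, so base 5 is a Miller–Rabin witness that 259 is composite.

97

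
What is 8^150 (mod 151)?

1

8^1 ≡ 8 (mod 151)
8^2 ≡ 8^2 = 64 ≡ 64 (mod 151)
8^4 ≡ 64^2 = 4096 ≡ 19 (mod 151)
8^8 ≡ 19^2 = 361 ≡ 59 (mod 151)
8^16 ≡ 59^2 = 3481 ≡ 8 (mod 151)
8^32 ≡ 8^2 = 64 ≡ 64 (mod 151)
8^64 ≡ 64^2 = 4096 ≡ 19 (mod 151)
8^128 ≡ 19^2 = 361 ≡ 59 (mod 151)
150 = 128 + 16 + 4 + 2 in binary powers of 2.
So 8^150 ≡ 59 · 8 · 19 · 64 ≡ 1 (mod 151).
Since the result is 1, base 8 gives no evidence that 151 is composite.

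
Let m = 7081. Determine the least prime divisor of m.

73

7081 is odd.
Digit sum 16, not divisible by 3.
Ends in 1: not divisible by 5.
7: 7081 = 7·1011 + 4
11: 7081 = 11·643 + 8
13: 7081 = 13·544 + 9
17: 7081 = 17·416 + 9
19: 7081 = 19·372 + 13
23: 7081 = 23·307 + 20
29: 7081 = 29·244 + 5
31: 7081 = 31·228 + 13
37: 7081 = 37·191 + 14
41: 7081 = 41·172 + 29
43: 7081 = 43·164 + 29
47: 7081 = 47·150 + 31
53: 7081 = 53·133 + 32
59: 7081 = 59·120 + 1
61: 7081 = 61·116 + 5
67: 7081 = 67·105 + 46
71: 7081 = 71·99 + 52
73: 7081 = 73·97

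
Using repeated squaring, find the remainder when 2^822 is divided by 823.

2^1 ≡ 2 (mod 823)
2^2 ≡ 2^2 = 4 ≡ 4 (mod 823)
2^4 ≡ 4^2 = 16 ≡ 16 (mod 823)
2^8 ≡ 16^2 = 256 ≡ 256 (mod 823)
2^16 ≡ 256^2 = 65536 ≡ 519 (mod 823)
2^32 ≡ 519^2 = 269361 ≡ 240 (mod 823)
2^64 ≡ 240^2 = 57600 ≡ 813 (mod 823)
2^128 ≡ 813^2 = 660969 ≡ 100 (mod 823)
2^256 ≡ 100^2 = 10000 ≡ 124 (mod 823)
2^512 ≡ 124^2 = 15376 ≡ 562 (mod 823)
822 = 512 + 256 + 32 + 16 + 4 + 2 in binary powers of 2.
So 2^822 ≡ 562 · 124 · 240 · 519 · 16 · 4 ≡ 1 (mod 823).
Since the result is 1, base 2 gives no evidence that 823 is composite.

1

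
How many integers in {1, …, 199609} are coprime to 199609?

187680

Factor: 199609 = 31 · 47 · 137.
φ(199609) = (31−1) · (47−1) · (137−1) = 30 · 46 · 136 = 187680.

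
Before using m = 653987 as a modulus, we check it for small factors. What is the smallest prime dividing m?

43

653987 is odd.
Digit sum 38, not divisible by 3.
Ends in 7: not divisible by 5.
7: 653987 = 7·93426 + 5
11: 653987 = 11·59453 + 4
13: 653987 = 13·50306 + 9
17: 653987 = 17·38469 + 14
19: 653987 = 19·34420 + 7
23: 653987 = 23·28434 + 5
29: 653987 = 29·22551 + 8
31: 653987 = 31·21096 + 11
37: 653987 = 37·17675 + 12
41: 653987 = 41·15950 + 37
43: 653987 = 43·15209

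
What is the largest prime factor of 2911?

2911 = 41 · 71
71 is prime.
So 2911 = 41 · 71; the largest prime factor is 71.

71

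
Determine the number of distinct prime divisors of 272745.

272745 = 3^2 · 30305
30305 = 5 · 6061
6061 = 11 · 551
551 = 19 · 29
272745 = 3^2 · 5 · 11 · 19 · 29, which has 5 distinct prime factors.

5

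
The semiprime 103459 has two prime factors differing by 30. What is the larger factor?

337

Since p = q + 30, we have 103459 = q(q + 30), so q² + 30q − 103459 = 0.
Discriminant: 30² + 4·103459 = 900 + 413836 = 414736; √414736 = 644.
q = (−30 + 644)/2 = 307, and p = q + 30 = 337.
Check: 307 · 337 = 103459.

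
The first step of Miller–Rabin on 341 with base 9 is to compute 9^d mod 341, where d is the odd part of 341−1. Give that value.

67

341 − 1 = 340 = 2^2 · 85, so d = 85.
9^1 ≡ 9 (mod 341)
9^2 ≡ 9^2 = 81 ≡ 81 (mod 341)
9^4 ≡ 81^2 = 6561 ≡ 82 (mod 341)
9^8 ≡ 82^2 = 6724 ≡ 245 (mod 341)
9^16 ≡ 245^2 = 60025 ≡ 9 (mod 341)
9^32 ≡ 9^2 = 81 ≡ 81 (mod 341)
9^64 ≡ 81^2 = 6561 ≡ 82 (mod 341)
85 = 64 + 16 + 4 + 1 in binary powers of 2.
So 9^85 ≡ 82 · 9 · 82 · 9 ≡ 67 (mod 341).
Squaring chain: 67 → 56; never reaches −1, so base 9 is a Miller–Rabin witness that 341 is composite.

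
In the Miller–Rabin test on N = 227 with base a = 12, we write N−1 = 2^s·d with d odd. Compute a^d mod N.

1

227 − 1 = 226 = 2^1 · 113, so d = 113.
12^1 ≡ 12 (mod 227)
12^2 ≡ 12^2 = 144 ≡ 144 (mod 227)
12^4 ≡ 144^2 = 20736 ≡ 79 (mod 227)
12^8 ≡ 79^2 = 6241 ≡ 112 (mod 227)
12^16 ≡ 112^2 = 12544 ≡ 59 (mod 227)
12^32 ≡ 59^2 = 3481 ≡ 76 (mod 227)
12^64 ≡ 76^2 = 5776 ≡ 101 (mod 227)
113 = 64 + 32 + 16 + 1 in binary powers of 2.
So 12^113 ≡ 101 · 76 · 59 · 12 ≡ 1 (mod 227).
Since 12^d ≡ 1 (mod 227), base 12 does not prove 227 composite.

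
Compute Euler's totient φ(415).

Factor: 415 = 5 · 83.
φ(415) = (5−1) · (83−1) = 4 · 82 = 328.

328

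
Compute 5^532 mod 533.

508

5^1 ≡ 5 (mod 533)
5^2 ≡ 5^2 = 25 ≡ 25 (mod 533)
5^4 ≡ 25^2 = 625 ≡ 92 (mod 533)
5^8 ≡ 92^2 = 8464 ≡ 469 (mod 533)
5^16 ≡ 469^2 = 219961 ≡ 365 (mod 533)
5^32 ≡ 365^2 = 133225 ≡ 508 (mod 533)
5^64 ≡ 508^2 = 258064 ≡ 92 (mod 533)
5^128 ≡ 92^2 = 8464 ≡ 469 (mod 533)
5^256 ≡ 469^2 = 219961 ≡ 365 (mod 533)
5^512 ≡ 365^2 = 133225 ≡ 508 (mod 533)
532 = 512 + 16 + 4 in binary powers of 2.
So 5^532 ≡ 508 · 365 · 92 ≡ 508 (mod 533).
Since 508 ≠ 1, base 5 is a Fermat witness: 533 is composite.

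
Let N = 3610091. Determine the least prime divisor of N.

41

3610091 is odd.
Digit sum 20, not divisible by 3.
Ends in 1: not divisible by 5.
7: 3610091 = 7·515727 + 2
11: 3610091 = 11·328190 + 1
13: 3610091 = 13·277699 + 4
17: 3610091 = 17·212358 + 5
19: 3610091 = 19·190004 + 15
23: 3610091 = 23·156960 + 11
29: 3610091 = 29·124485 + 26
31: 3610091 = 31·116454 + 17
37: 3610091 = 37·97570 + 1
41: 3610091 = 41·88051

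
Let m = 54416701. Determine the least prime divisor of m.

79

54416701 is odd.
Digit sum 28, not divisible by 3.
Ends in 1: not divisible by 5.
7: 54416701 = 7·7773814 + 3
11: 54416701 = 11·4946972 + 9
13: 54416701 = 13·4185900 + 1
17: 54416701 = 17·3200982 + 7
19: 54416701 = 19·2864036 + 17
23: 54416701 = 23·2365943 + 12
29: 54416701 = 29·1876437 + 28
31: 54416701 = 31·1755377 + 14
37: 54416701 = 37·1470721 + 24
41: 54416701 = 41·1327236 + 25
43: 54416701 = 43·1265504 + 29
47: 54416701 = 47·1157802 + 7
53: 54416701 = 53·1026730 + 11
59: 54416701 = 59·922316 + 57
61: 54416701 = 61·892077 + 4
67: 54416701 = 67·812189 + 38
71: 54416701 = 71·766432 + 29
73: 54416701 = 73·745434 + 19
79: 54416701 = 79·688819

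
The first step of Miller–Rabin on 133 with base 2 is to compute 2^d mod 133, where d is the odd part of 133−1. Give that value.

133 − 1 = 132 = 2^2 · 33, so d = 33.
2^1 ≡ 2 (mod 133)
2^2 ≡ 2^2 = 4 ≡ 4 (mod 133)
2^4 ≡ 4^2 = 16 ≡ 16 (mod 133)
2^8 ≡ 16^2 = 256 ≡ 123 (mod 133)
2^16 ≡ 123^2 = 15129 ≡ 100 (mod 133)
2^32 ≡ 100^2 = 10000 ≡ 25 (mod 133)
33 = 32 + 1 in binary powers of 2.
So 2^33 ≡ 25 · 2 ≡ 50 (mod 133).
Squaring chain: 50 → 106; never reaches −1, so base 2 is a Miller–Rabin witness that 133 is composite.

50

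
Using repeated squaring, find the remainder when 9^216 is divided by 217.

8

9^1 ≡ 9 (mod 217)
9^2 ≡ 9^2 = 81 ≡ 81 (mod 217)
9^4 ≡ 81^2 = 6561 ≡ 51 (mod 217)
9^8 ≡ 51^2 = 2601 ≡ 214 (mod 217)
9^16 ≡ 214^2 = 45796 ≡ 9 (mod 217)
9^32 ≡ 9^2 = 81 ≡ 81 (mod 217)
9^64 ≡ 81^2 = 6561 ≡ 51 (mod 217)
9^128 ≡ 51^2 = 2601 ≡ 214 (mod 217)
216 = 128 + 64 + 16 + 8 in binary powers of 2.
So 9^216 ≡ 214 · 51 · 9 · 214 ≡ 8 (mod 217).
Since 8 ≠ 1, base 9 is a Fermat witness: 217 is composite.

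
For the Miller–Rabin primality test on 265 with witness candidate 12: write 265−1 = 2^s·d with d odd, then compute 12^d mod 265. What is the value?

167

265 − 1 = 264 = 2^3 · 33, so d = 33.
12^1 ≡ 12 (mod 265)
12^2 ≡ 12^2 = 144 ≡ 144 (mod 265)
12^4 ≡ 144^2 = 20736 ≡ 66 (mod 265)
12^8 ≡ 66^2 = 4356 ≡ 116 (mod 265)
12^16 ≡ 116^2 = 13456 ≡ 206 (mod 265)
12^32 ≡ 206^2 = 42436 ≡ 36 (mod 265)
33 = 32 + 1 in binary powers of 2.
So 12^33 ≡ 36 · 12 ≡ 167 (mod 265).
Squaring chain: 167 → 64 → 121; never reaches −1, so base 12 is a Miller–Rabin witness that 265 is composite.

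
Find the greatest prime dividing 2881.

67

2881 = 43 · 67
67 is prime.
So 2881 = 43 · 67; the largest prime factor is 67.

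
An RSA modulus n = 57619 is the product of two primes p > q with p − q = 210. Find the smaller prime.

Since p = q + 210, we have 57619 = q(q + 210), so q² + 210q − 57619 = 0.
Discriminant: 210² + 4·57619 = 44100 + 230476 = 274576; √274576 = 524.
q = (−210 + 524)/2 = 157, and p = q + 210 = 367.
Check: 157 · 367 = 57619.

157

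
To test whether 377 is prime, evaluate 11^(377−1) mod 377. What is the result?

81

11^1 ≡ 11 (mod 377)
11^2 ≡ 11^2 = 121 ≡ 121 (mod 377)
11^4 ≡ 121^2 = 14641 ≡ 315 (mod 377)
11^8 ≡ 315^2 = 99225 ≡ 74 (mod 377)
11^16 ≡ 74^2 = 5476 ≡ 198 (mod 377)
11^32 ≡ 198^2 = 39204 ≡ 373 (mod 377)
11^64 ≡ 373^2 = 139129 ≡ 16 (mod 377)
11^128 ≡ 16^2 = 256 ≡ 256 (mod 377)
11^256 ≡ 256^2 = 65536 ≡ 315 (mod 377)
376 = 256 + 64 + 32 + 16 + 8 in binary powers of 2.
So 11^376 ≡ 315 · 16 · 373 · 198 · 74 ≡ 81 (mod 377).
Since 81 ≠ 1, base 11 is a Fermat witness: 377 is composite.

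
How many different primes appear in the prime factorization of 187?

187 = 11 · 17
187 = 11 · 17, which has 2 distinct prime factors.

2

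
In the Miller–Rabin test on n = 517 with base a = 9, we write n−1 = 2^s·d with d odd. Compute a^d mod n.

478

517 − 1 = 516 = 2^2 · 129, so d = 129.
9^1 ≡ 9 (mod 517)
9^2 ≡ 9^2 = 81 ≡ 81 (mod 517)
9^4 ≡ 81^2 = 6561 ≡ 357 (mod 517)
9^8 ≡ 357^2 = 127449 ≡ 267 (mod 517)
9^16 ≡ 267^2 = 71289 ≡ 460 (mod 517)
9^32 ≡ 460^2 = 211600 ≡ 147 (mod 517)
9^64 ≡ 147^2 = 21609 ≡ 412 (mod 517)
9^128 ≡ 412^2 = 169744 ≡ 168 (mod 517)
129 = 128 + 1 in binary powers of 2.
So 9^129 ≡ 168 · 9 ≡ 478 (mod 517).
Squaring chain: 478 → 487; never reaches −1, so base 9 is a Miller–Rabin witness that 517 is composite.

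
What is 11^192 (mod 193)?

11^1 ≡ 11 (mod 193)
11^2 ≡ 11^2 = 121 ≡ 121 (mod 193)
11^4 ≡ 121^2 = 14641 ≡ 166 (mod 193)
11^8 ≡ 166^2 = 27556 ≡ 150 (mod 193)
11^16 ≡ 150^2 = 22500 ≡ 112 (mod 193)
11^32 ≡ 112^2 = 12544 ≡ 192 (mod 193)
11^64 ≡ 192^2 = 36864 ≡ 1 (mod 193)
11^128 ≡ 1^2 = 1 ≡ 1 (mod 193)
192 = 128 + 64 in binary powers of 2.
So 11^192 ≡ 1 · 1 ≡ 1 (mod 193).
Since the result is 1, base 11 gives no evidence that 193 is composite.

1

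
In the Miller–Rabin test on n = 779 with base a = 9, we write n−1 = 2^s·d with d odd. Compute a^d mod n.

779 − 1 = 778 = 2^1 · 389, so d = 389.
9^1 ≡ 9 (mod 779)
9^2 ≡ 9^2 = 81 ≡ 81 (mod 779)
9^4 ≡ 81^2 = 6561 ≡ 329 (mod 779)
9^8 ≡ 329^2 = 108241 ≡ 739 (mod 779)
9^16 ≡ 739^2 = 546121 ≡ 42 (mod 779)
9^32 ≡ 42^2 = 1764 ≡ 206 (mod 779)
9^64 ≡ 206^2 = 42436 ≡ 370 (mod 779)
9^128 ≡ 370^2 = 136900 ≡ 575 (mod 779)
9^256 ≡ 575^2 = 330625 ≡ 329 (mod 779)
389 = 256 + 128 + 4 + 1 in binary powers of 2.
So 9^389 ≡ 329 · 575 · 329 · 9 ≡ 214 (mod 779).
Squaring chain: 214; never reaches −1, so base 9 is a Miller–Rabin witness that 779 is composite.

214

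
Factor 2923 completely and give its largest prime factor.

2923 = 37 · 79
79 is prime.
So 2923 = 37 · 79; the largest prime factor is 79.

79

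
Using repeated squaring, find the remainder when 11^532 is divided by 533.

11^1 ≡ 11 (mod 533)
11^2 ≡ 11^2 = 121 ≡ 121 (mod 533)
11^4 ≡ 121^2 = 14641 ≡ 250 (mod 533)
11^8 ≡ 250^2 = 62500 ≡ 139 (mod 533)
11^16 ≡ 139^2 = 19321 ≡ 133 (mod 533)
11^32 ≡ 133^2 = 17689 ≡ 100 (mod 533)
11^64 ≡ 100^2 = 10000 ≡ 406 (mod 533)
11^128 ≡ 406^2 = 164836 ≡ 139 (mod 533)
11^256 ≡ 139^2 = 19321 ≡ 133 (mod 533)
11^512 ≡ 133^2 = 17689 ≡ 100 (mod 533)
532 = 512 + 16 + 4 in binary powers of 2.
So 11^532 ≡ 100 · 133 · 250 ≡ 146 (mod 533).
Since 146 ≠ 1, base 11 is a Fermat witness: 533 is composite.

146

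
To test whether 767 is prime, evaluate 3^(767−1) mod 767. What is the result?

3^1 ≡ 3 (mod 767)
3^2 ≡ 3^2 = 9 ≡ 9 (mod 767)
3^4 ≡ 9^2 = 81 ≡ 81 (mod 767)
3^8 ≡ 81^2 = 6561 ≡ 425 (mod 767)
3^16 ≡ 425^2 = 180625 ≡ 380 (mod 767)
3^32 ≡ 380^2 = 144400 ≡ 204 (mod 767)
3^64 ≡ 204^2 = 41616 ≡ 198 (mod 767)
3^128 ≡ 198^2 = 39204 ≡ 87 (mod 767)
3^256 ≡ 87^2 = 7569 ≡ 666 (mod 767)
3^512 ≡ 666^2 = 443556 ≡ 230 (mod 767)
766 = 512 + 128 + 64 + 32 + 16 + 8 + 4 + 2 in binary powers of 2.
So 3^766 ≡ 230 · 87 · 198 · 204 · 380 · 425 · 81 · 9 ≡ 146 (mod 767).
Since 146 ≠ 1, base 3 is a Fermat witness: 767 is composite.

146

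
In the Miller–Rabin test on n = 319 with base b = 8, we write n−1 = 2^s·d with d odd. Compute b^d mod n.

319 − 1 = 318 = 2^1 · 159, so d = 159.
8^1 ≡ 8 (mod 319)
8^2 ≡ 8^2 = 64 ≡ 64 (mod 319)
8^4 ≡ 64^2 = 4096 ≡ 268 (mod 319)
8^8 ≡ 268^2 = 71824 ≡ 49 (mod 319)
8^16 ≡ 49^2 = 2401 ≡ 168 (mod 319)
8^32 ≡ 168^2 = 28224 ≡ 152 (mod 319)
8^64 ≡ 152^2 = 23104 ≡ 136 (mod 319)
8^128 ≡ 136^2 = 18496 ≡ 313 (mod 319)
159 = 128 + 16 + 8 + 4 + 2 + 1 in binary powers of 2.
So 8^159 ≡ 313 · 168 · 49 · 268 · 64 · 8 ≡ 205 (mod 319).
Squaring chain: 205; never reaches −1, so base 8 is a Miller–Rabin witness that 319 is composite.

205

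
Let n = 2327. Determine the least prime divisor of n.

13

2327 is odd.
Digit sum 14, not divisible by 3.
Ends in 7: not divisible by 5.
7: 2327 = 7·332 + 3
11: 2327 = 11·211 + 6
13: 2327 = 13·179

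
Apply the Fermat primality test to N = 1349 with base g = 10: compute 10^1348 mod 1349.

10^1 ≡ 10 (mod 1349)
10^2 ≡ 10^2 = 100 ≡ 100 (mod 1349)
10^4 ≡ 100^2 = 10000 ≡ 557 (mod 1349)
10^8 ≡ 557^2 = 310249 ≡ 1328 (mod 1349)
10^16 ≡ 1328^2 = 1763584 ≡ 441 (mod 1349)
10^32 ≡ 441^2 = 194481 ≡ 225 (mod 1349)
10^64 ≡ 225^2 = 50625 ≡ 712 (mod 1349)
10^128 ≡ 712^2 = 506944 ≡ 1069 (mod 1349)
10^256 ≡ 1069^2 = 1142761 ≡ 158 (mod 1349)
10^512 ≡ 158^2 = 24964 ≡ 682 (mod 1349)
10^1024 ≡ 682^2 = 465124 ≡ 1068 (mod 1349)
1348 = 1024 + 256 + 64 + 4 in binary powers of 2.
So 10^1348 ≡ 1068 · 158 · 712 · 557 ≡ 80 (mod 1349).
Since 80 ≠ 1, base 10 is a Fermat witness: 1349 is composite.

80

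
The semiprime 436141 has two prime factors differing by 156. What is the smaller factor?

587

Since p = q + 156, we have 436141 = q(q + 156), so q² + 156q − 436141 = 0.
Discriminant: 156² + 4·436141 = 24336 + 1744564 = 1768900; √1768900 = 1330.
q = (−156 + 1330)/2 = 587, and p = q + 156 = 743.
Check: 587 · 743 = 436141.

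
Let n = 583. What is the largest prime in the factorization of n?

53

583 = 11 · 53
53 is prime.
So 583 = 11 · 53; the largest prime factor is 53.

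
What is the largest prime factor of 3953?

67

3953 = 59 · 67
67 is prime.
So 3953 = 59 · 67; the largest prime factor is 67.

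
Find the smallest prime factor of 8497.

8497 is odd.
Digit sum 28, not divisible by 3.
Ends in 7: not divisible by 5.
7: 8497 = 7·1213 + 6
11: 8497 = 11·772 + 5
13: 8497 = 13·653 + 8
17: 8497 = 17·499 + 14
19: 8497 = 19·447 + 4
23: 8497 = 23·369 + 10
29: 8497 = 29·293

29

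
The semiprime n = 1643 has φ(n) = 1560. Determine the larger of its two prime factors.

φ(n) = (p−1)(q−1) = n − (p+q) + 1, so p + q = 1643 − 1560 + 1 = 84.
p and q are the roots of t² − 84t + 1643 = 0.
Discriminant: 84² − 4·1643 = 7056 − 6572 = 484; √484 = 22.
q = (84 − 22)/2 = 31, p = (84 + 22)/2 = 53.
Check: 31 · 53 = 1643.

53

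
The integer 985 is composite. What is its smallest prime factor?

5

985 is odd.
Digit sum 22, not divisible by 3.
Ends in 5: divisible by 5.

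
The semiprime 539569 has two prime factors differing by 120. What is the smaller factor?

677

Since p = q + 120, we have 539569 = q(q + 120), so q² + 120q − 539569 = 0.
Discriminant: 120² + 4·539569 = 14400 + 2158276 = 2172676; √2172676 = 1474.
q = (−120 + 1474)/2 = 677, and p = q + 120 = 797.
Check: 677 · 797 = 539569.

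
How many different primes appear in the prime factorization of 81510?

81510 = 2 · 40755
40755 = 3 · 13585
13585 = 5 · 2717
2717 = 11 · 247
247 = 13 · 19
81510 = 2 · 3 · 5 · 11 · 13 · 19, which has 6 distinct prime factors.

6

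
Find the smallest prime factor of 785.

5

785 is odd.
Digit sum 20, not divisible by 3.
Ends in 5: divisible by 5.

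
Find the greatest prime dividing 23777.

23777 = 13 · 1829
1829 = 31 · 59
59 is prime.
So 23777 = 13 · 31 · 59; the largest prime factor is 59.

59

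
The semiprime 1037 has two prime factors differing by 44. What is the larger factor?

61

Since p = q + 44, we have 1037 = q(q + 44), so q² + 44q − 1037 = 0.
Discriminant: 44² + 4·1037 = 1936 + 4148 = 6084; √6084 = 78.
q = (−44 + 78)/2 = 17, and p = q + 44 = 61.
Check: 17 · 61 = 1037.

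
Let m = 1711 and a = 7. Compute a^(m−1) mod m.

194

7^1 ≡ 7 (mod 1711)
7^2 ≡ 7^2 = 49 ≡ 49 (mod 1711)
7^4 ≡ 49^2 = 2401 ≡ 690 (mod 1711)
7^8 ≡ 690^2 = 476100 ≡ 442 (mod 1711)
7^16 ≡ 442^2 = 195364 ≡ 310 (mod 1711)
7^32 ≡ 310^2 = 96100 ≡ 284 (mod 1711)
7^64 ≡ 284^2 = 80656 ≡ 239 (mod 1711)
7^128 ≡ 239^2 = 57121 ≡ 658 (mod 1711)
7^256 ≡ 658^2 = 432964 ≡ 81 (mod 1711)
7^512 ≡ 81^2 = 6561 ≡ 1428 (mod 1711)
7^1024 ≡ 1428^2 = 2039184 ≡ 1383 (mod 1711)
1710 = 1024 + 512 + 128 + 32 + 8 + 4 + 2 in binary powers of 2.
So 7^1710 ≡ 1383 · 1428 · 658 · 284 · 442 · 690 · 49 ≡ 194 (mod 1711).
Since 194 ≠ 1, base 7 is a Fermat witness: 1711 is composite.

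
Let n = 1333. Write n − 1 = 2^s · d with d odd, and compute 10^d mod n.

1333 − 1 = 1332 = 2^2 · 333, so d = 333.
10^1 ≡ 10 (mod 1333)
10^2 ≡ 10^2 = 100 ≡ 100 (mod 1333)
10^4 ≡ 100^2 = 10000 ≡ 669 (mod 1333)
10^8 ≡ 669^2 = 447561 ≡ 1006 (mod 1333)
10^16 ≡ 1006^2 = 1012036 ≡ 289 (mod 1333)
10^32 ≡ 289^2 = 83521 ≡ 875 (mod 1333)
10^64 ≡ 875^2 = 765625 ≡ 483 (mod 1333)
10^128 ≡ 483^2 = 233289 ≡ 14 (mod 1333)
10^256 ≡ 14^2 = 196 ≡ 196 (mod 1333)
333 = 256 + 64 + 8 + 4 + 1 in binary powers of 2.
So 10^333 ≡ 196 · 483 · 1006 · 669 · 10 ≡ 907 (mod 1333).
Squaring chain: 907 → 188; never reaches −1, so base 10 is a Miller–Rabin witness that 1333 is composite.

907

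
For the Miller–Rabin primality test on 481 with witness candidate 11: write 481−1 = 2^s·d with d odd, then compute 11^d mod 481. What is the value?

369

481 − 1 = 480 = 2^5 · 15, so d = 15.
11^1 ≡ 11 (mod 481)
11^2 ≡ 11^2 = 121 ≡ 121 (mod 481)
11^4 ≡ 121^2 = 14641 ≡ 211 (mod 481)
11^8 ≡ 211^2 = 44521 ≡ 269 (mod 481)
15 = 8 + 4 + 2 + 1 in binary powers of 2.
So 11^15 ≡ 269 · 211 · 121 · 11 ≡ 369 (mod 481).
Squaring chain: 369 → 38 → 1 → 1 → 1; never reaches −1, so base 11 is a Miller–Rabin witness that 481 is composite.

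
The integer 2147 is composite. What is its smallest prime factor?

19

2147 is odd.
Digit sum 14, not divisible by 3.
Ends in 7: not divisible by 5.
7: 2147 = 7·306 + 5
11: 2147 = 11·195 + 2
13: 2147 = 13·165 + 2
17: 2147 = 17·126 + 5
19: 2147 = 19·113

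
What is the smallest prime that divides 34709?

34709 is odd.
Digit sum 23, not divisible by 3.
Ends in 9: not divisible by 5.
7: 34709 = 7·4958 + 3
11: 34709 = 11·3155 + 4
13: 34709 = 13·2669 + 12
17: 34709 = 17·2041 + 12
19: 34709 = 19·1826 + 15
23: 34709 = 23·1509 + 2
29: 34709 = 29·1196 + 25
31: 34709 = 31·1119 + 20
37: 34709 = 37·938 + 3
41: 34709 = 41·846 + 23
43: 34709 = 43·807 + 8
47: 34709 = 47·738 + 23
53: 34709 = 53·654 + 47
59: 34709 = 59·588 + 17
61: 34709 = 61·569

61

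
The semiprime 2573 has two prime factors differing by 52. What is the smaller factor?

31

Since p = q + 52, we have 2573 = q(q + 52), so q² + 52q − 2573 = 0.
Discriminant: 52² + 4·2573 = 2704 + 10292 = 12996; √12996 = 114.
q = (−52 + 114)/2 = 31, and p = q + 52 = 83.
Check: 31 · 83 = 2573.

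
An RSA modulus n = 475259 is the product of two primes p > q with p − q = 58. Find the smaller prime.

Since p = q + 58, we have 475259 = q(q + 58), so q² + 58q − 475259 = 0.
Discriminant: 58² + 4·475259 = 3364 + 1901036 = 1904400; √1904400 = 1380.
q = (−58 + 1380)/2 = 661, and p = q + 58 = 719.
Check: 661 · 719 = 475259.

661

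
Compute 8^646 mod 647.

1

8^1 ≡ 8 (mod 647)
8^2 ≡ 8^2 = 64 ≡ 64 (mod 647)
8^4 ≡ 64^2 = 4096 ≡ 214 (mod 647)
8^8 ≡ 214^2 = 45796 ≡ 506 (mod 647)
8^16 ≡ 506^2 = 256036 ≡ 471 (mod 647)
8^32 ≡ 471^2 = 221841 ≡ 567 (mod 647)
8^64 ≡ 567^2 = 321489 ≡ 577 (mod 647)
8^128 ≡ 577^2 = 332929 ≡ 371 (mod 647)
8^256 ≡ 371^2 = 137641 ≡ 477 (mod 647)
8^512 ≡ 477^2 = 227529 ≡ 432 (mod 647)
646 = 512 + 128 + 4 + 2 in binary powers of 2.
So 8^646 ≡ 432 · 371 · 214 · 64 ≡ 1 (mod 647).
Since the result is 1, base 8 gives no evidence that 647 is composite.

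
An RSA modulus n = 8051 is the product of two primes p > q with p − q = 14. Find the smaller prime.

Since p = q + 14, we have 8051 = q(q + 14), so q² + 14q − 8051 = 0.
Discriminant: 14² + 4·8051 = 196 + 32204 = 32400; √32400 = 180.
q = (−14 + 180)/2 = 83, and p = q + 14 = 97.
Check: 83 · 97 = 8051.

83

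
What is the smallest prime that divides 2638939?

2638939 is odd.
Digit sum 40, not divisible by 3.
Ends in 9: not divisible by 5.
7: 2638939 = 7·376991 + 2
11: 2638939 = 11·239903 + 6
13: 2638939 = 13·202995 + 4
17: 2638939 = 17·155231 + 12
19: 2638939 = 19·138891 + 10
23: 2638939 = 23·114736 + 11
29: 2638939 = 29·90997 + 26
31: 2638939 = 31·85127 + 2
37: 2638939 = 37·71322 + 25
41: 2638939 = 41·64364 + 15
43: 2638939 = 43·61370 + 29
47: 2638939 = 47·56147 + 30
53: 2638939 = 53·49791 + 16
59: 2638939 = 59·44727 + 46
61: 2638939 = 61·43261 + 18
67: 2638939 = 67·39387 + 10
71: 2638939 = 71·37168 + 11
73: 2638939 = 73·36149 + 62
79: 2638939 = 79·33404 + 23
83: 2638939 = 83·31794 + 37
89: 2638939 = 89·29651

89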